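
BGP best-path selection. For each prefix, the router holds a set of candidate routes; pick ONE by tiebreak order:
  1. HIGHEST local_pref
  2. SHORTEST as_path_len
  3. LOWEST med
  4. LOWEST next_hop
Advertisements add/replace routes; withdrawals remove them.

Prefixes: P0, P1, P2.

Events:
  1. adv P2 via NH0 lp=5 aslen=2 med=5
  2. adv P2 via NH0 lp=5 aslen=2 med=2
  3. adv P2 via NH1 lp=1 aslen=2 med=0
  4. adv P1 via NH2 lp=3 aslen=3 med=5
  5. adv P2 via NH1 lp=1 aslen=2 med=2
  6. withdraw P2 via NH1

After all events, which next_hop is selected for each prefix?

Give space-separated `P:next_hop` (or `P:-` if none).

Op 1: best P0=- P1=- P2=NH0
Op 2: best P0=- P1=- P2=NH0
Op 3: best P0=- P1=- P2=NH0
Op 4: best P0=- P1=NH2 P2=NH0
Op 5: best P0=- P1=NH2 P2=NH0
Op 6: best P0=- P1=NH2 P2=NH0

Answer: P0:- P1:NH2 P2:NH0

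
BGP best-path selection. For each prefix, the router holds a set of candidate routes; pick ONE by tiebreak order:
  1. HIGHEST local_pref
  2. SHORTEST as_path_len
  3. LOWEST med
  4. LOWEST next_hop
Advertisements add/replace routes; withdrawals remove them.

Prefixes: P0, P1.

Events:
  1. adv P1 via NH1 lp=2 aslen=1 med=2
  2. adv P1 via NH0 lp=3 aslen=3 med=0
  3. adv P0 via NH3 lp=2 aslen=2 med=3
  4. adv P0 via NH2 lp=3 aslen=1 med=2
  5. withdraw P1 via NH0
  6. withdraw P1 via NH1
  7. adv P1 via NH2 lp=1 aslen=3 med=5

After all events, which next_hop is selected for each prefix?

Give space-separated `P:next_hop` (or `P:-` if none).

Answer: P0:NH2 P1:NH2

Derivation:
Op 1: best P0=- P1=NH1
Op 2: best P0=- P1=NH0
Op 3: best P0=NH3 P1=NH0
Op 4: best P0=NH2 P1=NH0
Op 5: best P0=NH2 P1=NH1
Op 6: best P0=NH2 P1=-
Op 7: best P0=NH2 P1=NH2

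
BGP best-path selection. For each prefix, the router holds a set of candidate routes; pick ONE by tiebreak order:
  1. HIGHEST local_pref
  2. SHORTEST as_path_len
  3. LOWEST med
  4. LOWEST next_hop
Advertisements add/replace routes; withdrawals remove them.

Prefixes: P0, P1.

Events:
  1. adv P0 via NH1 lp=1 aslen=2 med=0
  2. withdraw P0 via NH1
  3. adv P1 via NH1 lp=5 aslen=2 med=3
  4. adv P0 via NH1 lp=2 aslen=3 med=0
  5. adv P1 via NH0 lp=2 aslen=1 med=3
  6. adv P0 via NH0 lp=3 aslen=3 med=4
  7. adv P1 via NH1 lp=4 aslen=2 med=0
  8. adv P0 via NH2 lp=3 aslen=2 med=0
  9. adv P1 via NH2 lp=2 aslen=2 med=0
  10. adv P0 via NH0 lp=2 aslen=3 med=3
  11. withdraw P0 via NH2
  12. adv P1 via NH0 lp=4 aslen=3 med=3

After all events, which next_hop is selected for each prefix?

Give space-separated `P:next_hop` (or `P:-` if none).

Answer: P0:NH1 P1:NH1

Derivation:
Op 1: best P0=NH1 P1=-
Op 2: best P0=- P1=-
Op 3: best P0=- P1=NH1
Op 4: best P0=NH1 P1=NH1
Op 5: best P0=NH1 P1=NH1
Op 6: best P0=NH0 P1=NH1
Op 7: best P0=NH0 P1=NH1
Op 8: best P0=NH2 P1=NH1
Op 9: best P0=NH2 P1=NH1
Op 10: best P0=NH2 P1=NH1
Op 11: best P0=NH1 P1=NH1
Op 12: best P0=NH1 P1=NH1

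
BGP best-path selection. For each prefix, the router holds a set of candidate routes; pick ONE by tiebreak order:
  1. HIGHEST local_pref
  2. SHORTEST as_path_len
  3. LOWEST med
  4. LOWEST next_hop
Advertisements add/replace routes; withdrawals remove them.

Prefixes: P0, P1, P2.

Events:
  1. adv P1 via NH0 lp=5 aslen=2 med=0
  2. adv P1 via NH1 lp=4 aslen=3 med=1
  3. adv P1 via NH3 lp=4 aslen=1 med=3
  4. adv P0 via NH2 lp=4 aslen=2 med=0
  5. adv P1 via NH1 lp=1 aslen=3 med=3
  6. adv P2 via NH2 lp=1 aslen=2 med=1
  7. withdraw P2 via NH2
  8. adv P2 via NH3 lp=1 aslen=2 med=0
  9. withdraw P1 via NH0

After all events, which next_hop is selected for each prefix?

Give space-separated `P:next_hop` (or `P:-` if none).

Op 1: best P0=- P1=NH0 P2=-
Op 2: best P0=- P1=NH0 P2=-
Op 3: best P0=- P1=NH0 P2=-
Op 4: best P0=NH2 P1=NH0 P2=-
Op 5: best P0=NH2 P1=NH0 P2=-
Op 6: best P0=NH2 P1=NH0 P2=NH2
Op 7: best P0=NH2 P1=NH0 P2=-
Op 8: best P0=NH2 P1=NH0 P2=NH3
Op 9: best P0=NH2 P1=NH3 P2=NH3

Answer: P0:NH2 P1:NH3 P2:NH3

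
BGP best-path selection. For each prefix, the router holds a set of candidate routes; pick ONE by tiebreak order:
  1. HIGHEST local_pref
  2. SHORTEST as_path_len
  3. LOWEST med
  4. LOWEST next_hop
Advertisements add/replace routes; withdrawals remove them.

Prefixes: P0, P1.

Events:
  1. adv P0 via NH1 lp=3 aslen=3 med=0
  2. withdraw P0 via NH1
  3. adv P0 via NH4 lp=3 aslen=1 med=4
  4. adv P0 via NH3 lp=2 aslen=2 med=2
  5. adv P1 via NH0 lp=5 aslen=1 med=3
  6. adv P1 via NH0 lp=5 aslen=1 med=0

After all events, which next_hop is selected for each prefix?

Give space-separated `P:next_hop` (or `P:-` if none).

Answer: P0:NH4 P1:NH0

Derivation:
Op 1: best P0=NH1 P1=-
Op 2: best P0=- P1=-
Op 3: best P0=NH4 P1=-
Op 4: best P0=NH4 P1=-
Op 5: best P0=NH4 P1=NH0
Op 6: best P0=NH4 P1=NH0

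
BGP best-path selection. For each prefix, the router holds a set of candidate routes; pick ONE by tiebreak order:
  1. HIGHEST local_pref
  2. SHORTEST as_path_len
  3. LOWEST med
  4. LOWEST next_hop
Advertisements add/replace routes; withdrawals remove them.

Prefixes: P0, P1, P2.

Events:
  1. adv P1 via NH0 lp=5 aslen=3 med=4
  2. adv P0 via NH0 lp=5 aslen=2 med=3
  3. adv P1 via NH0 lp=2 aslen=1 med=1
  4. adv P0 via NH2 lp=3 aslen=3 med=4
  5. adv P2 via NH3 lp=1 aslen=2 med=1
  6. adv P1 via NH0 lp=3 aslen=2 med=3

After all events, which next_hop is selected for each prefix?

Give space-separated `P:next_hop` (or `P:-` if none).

Answer: P0:NH0 P1:NH0 P2:NH3

Derivation:
Op 1: best P0=- P1=NH0 P2=-
Op 2: best P0=NH0 P1=NH0 P2=-
Op 3: best P0=NH0 P1=NH0 P2=-
Op 4: best P0=NH0 P1=NH0 P2=-
Op 5: best P0=NH0 P1=NH0 P2=NH3
Op 6: best P0=NH0 P1=NH0 P2=NH3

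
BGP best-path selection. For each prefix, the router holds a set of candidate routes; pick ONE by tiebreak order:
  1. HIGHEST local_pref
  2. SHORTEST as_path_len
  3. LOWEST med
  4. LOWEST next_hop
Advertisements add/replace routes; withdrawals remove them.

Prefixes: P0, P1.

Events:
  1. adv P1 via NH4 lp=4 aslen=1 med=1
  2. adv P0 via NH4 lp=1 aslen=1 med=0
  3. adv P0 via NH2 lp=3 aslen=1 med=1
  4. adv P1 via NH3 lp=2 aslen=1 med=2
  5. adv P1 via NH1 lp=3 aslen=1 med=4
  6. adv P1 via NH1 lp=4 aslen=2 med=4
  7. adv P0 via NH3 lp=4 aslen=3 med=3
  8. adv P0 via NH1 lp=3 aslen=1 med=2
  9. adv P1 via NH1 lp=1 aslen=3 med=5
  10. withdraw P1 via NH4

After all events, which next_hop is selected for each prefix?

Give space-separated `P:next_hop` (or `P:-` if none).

Answer: P0:NH3 P1:NH3

Derivation:
Op 1: best P0=- P1=NH4
Op 2: best P0=NH4 P1=NH4
Op 3: best P0=NH2 P1=NH4
Op 4: best P0=NH2 P1=NH4
Op 5: best P0=NH2 P1=NH4
Op 6: best P0=NH2 P1=NH4
Op 7: best P0=NH3 P1=NH4
Op 8: best P0=NH3 P1=NH4
Op 9: best P0=NH3 P1=NH4
Op 10: best P0=NH3 P1=NH3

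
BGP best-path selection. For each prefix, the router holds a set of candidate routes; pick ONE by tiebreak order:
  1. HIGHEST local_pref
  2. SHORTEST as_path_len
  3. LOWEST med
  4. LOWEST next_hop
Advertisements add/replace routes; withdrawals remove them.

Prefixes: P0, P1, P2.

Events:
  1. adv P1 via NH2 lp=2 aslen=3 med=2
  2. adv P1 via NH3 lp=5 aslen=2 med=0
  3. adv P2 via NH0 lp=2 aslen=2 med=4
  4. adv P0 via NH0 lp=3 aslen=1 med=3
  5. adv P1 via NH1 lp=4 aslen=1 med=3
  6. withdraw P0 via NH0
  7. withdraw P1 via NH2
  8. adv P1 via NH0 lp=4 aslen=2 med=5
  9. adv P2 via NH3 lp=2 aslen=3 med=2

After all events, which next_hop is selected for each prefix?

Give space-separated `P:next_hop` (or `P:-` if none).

Op 1: best P0=- P1=NH2 P2=-
Op 2: best P0=- P1=NH3 P2=-
Op 3: best P0=- P1=NH3 P2=NH0
Op 4: best P0=NH0 P1=NH3 P2=NH0
Op 5: best P0=NH0 P1=NH3 P2=NH0
Op 6: best P0=- P1=NH3 P2=NH0
Op 7: best P0=- P1=NH3 P2=NH0
Op 8: best P0=- P1=NH3 P2=NH0
Op 9: best P0=- P1=NH3 P2=NH0

Answer: P0:- P1:NH3 P2:NH0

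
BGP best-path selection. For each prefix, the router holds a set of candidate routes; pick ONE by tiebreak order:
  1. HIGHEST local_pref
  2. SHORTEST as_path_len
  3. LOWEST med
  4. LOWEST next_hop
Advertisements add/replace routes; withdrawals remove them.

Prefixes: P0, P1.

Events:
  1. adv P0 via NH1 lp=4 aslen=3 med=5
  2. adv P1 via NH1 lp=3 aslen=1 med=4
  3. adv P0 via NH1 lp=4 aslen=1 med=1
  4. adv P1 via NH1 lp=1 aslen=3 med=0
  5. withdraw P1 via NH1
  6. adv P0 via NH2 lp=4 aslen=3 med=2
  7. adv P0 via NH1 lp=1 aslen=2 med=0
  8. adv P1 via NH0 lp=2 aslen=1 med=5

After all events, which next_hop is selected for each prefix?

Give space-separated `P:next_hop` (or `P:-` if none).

Op 1: best P0=NH1 P1=-
Op 2: best P0=NH1 P1=NH1
Op 3: best P0=NH1 P1=NH1
Op 4: best P0=NH1 P1=NH1
Op 5: best P0=NH1 P1=-
Op 6: best P0=NH1 P1=-
Op 7: best P0=NH2 P1=-
Op 8: best P0=NH2 P1=NH0

Answer: P0:NH2 P1:NH0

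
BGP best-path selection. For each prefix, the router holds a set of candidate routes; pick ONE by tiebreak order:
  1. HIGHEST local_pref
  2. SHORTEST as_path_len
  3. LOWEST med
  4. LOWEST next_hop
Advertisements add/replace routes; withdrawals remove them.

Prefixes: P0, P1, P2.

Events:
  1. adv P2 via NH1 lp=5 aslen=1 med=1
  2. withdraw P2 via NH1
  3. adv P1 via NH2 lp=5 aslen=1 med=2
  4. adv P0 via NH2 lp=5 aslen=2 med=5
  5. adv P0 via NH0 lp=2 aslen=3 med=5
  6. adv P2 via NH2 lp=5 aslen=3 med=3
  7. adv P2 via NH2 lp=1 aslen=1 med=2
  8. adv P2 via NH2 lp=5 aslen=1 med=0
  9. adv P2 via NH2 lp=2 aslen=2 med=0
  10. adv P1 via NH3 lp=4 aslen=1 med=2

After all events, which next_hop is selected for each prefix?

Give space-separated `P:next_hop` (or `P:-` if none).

Op 1: best P0=- P1=- P2=NH1
Op 2: best P0=- P1=- P2=-
Op 3: best P0=- P1=NH2 P2=-
Op 4: best P0=NH2 P1=NH2 P2=-
Op 5: best P0=NH2 P1=NH2 P2=-
Op 6: best P0=NH2 P1=NH2 P2=NH2
Op 7: best P0=NH2 P1=NH2 P2=NH2
Op 8: best P0=NH2 P1=NH2 P2=NH2
Op 9: best P0=NH2 P1=NH2 P2=NH2
Op 10: best P0=NH2 P1=NH2 P2=NH2

Answer: P0:NH2 P1:NH2 P2:NH2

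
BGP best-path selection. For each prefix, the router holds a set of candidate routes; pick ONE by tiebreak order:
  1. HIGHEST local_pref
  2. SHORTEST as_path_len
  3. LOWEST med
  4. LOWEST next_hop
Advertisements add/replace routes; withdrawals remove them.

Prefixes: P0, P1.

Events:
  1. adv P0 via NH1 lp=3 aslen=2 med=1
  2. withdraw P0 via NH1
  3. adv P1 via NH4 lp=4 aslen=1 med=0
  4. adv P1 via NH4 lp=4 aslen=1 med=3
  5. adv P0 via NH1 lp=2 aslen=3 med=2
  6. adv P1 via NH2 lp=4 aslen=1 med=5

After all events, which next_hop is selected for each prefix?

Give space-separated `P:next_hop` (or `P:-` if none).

Op 1: best P0=NH1 P1=-
Op 2: best P0=- P1=-
Op 3: best P0=- P1=NH4
Op 4: best P0=- P1=NH4
Op 5: best P0=NH1 P1=NH4
Op 6: best P0=NH1 P1=NH4

Answer: P0:NH1 P1:NH4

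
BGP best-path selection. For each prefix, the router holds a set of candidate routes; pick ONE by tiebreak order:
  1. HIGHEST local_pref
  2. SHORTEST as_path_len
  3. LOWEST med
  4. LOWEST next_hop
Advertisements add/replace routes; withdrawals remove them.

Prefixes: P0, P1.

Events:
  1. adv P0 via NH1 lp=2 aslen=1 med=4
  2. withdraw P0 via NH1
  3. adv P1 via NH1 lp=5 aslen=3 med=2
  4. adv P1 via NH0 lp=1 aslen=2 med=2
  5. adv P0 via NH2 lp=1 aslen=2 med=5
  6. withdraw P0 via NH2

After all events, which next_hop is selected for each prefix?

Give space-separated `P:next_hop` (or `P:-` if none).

Answer: P0:- P1:NH1

Derivation:
Op 1: best P0=NH1 P1=-
Op 2: best P0=- P1=-
Op 3: best P0=- P1=NH1
Op 4: best P0=- P1=NH1
Op 5: best P0=NH2 P1=NH1
Op 6: best P0=- P1=NH1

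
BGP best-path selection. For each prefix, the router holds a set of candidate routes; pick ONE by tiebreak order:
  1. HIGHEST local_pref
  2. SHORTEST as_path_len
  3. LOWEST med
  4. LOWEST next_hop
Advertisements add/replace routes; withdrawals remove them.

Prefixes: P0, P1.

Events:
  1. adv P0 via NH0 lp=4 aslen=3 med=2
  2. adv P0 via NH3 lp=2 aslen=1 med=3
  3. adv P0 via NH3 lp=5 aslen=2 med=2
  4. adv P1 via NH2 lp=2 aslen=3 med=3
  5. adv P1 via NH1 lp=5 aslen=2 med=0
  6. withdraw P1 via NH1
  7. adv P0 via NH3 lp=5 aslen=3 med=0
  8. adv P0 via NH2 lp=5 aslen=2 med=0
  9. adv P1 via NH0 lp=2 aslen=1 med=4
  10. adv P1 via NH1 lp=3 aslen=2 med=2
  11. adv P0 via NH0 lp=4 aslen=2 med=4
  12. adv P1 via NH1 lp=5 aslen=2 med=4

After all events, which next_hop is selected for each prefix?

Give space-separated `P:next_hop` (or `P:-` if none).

Op 1: best P0=NH0 P1=-
Op 2: best P0=NH0 P1=-
Op 3: best P0=NH3 P1=-
Op 4: best P0=NH3 P1=NH2
Op 5: best P0=NH3 P1=NH1
Op 6: best P0=NH3 P1=NH2
Op 7: best P0=NH3 P1=NH2
Op 8: best P0=NH2 P1=NH2
Op 9: best P0=NH2 P1=NH0
Op 10: best P0=NH2 P1=NH1
Op 11: best P0=NH2 P1=NH1
Op 12: best P0=NH2 P1=NH1

Answer: P0:NH2 P1:NH1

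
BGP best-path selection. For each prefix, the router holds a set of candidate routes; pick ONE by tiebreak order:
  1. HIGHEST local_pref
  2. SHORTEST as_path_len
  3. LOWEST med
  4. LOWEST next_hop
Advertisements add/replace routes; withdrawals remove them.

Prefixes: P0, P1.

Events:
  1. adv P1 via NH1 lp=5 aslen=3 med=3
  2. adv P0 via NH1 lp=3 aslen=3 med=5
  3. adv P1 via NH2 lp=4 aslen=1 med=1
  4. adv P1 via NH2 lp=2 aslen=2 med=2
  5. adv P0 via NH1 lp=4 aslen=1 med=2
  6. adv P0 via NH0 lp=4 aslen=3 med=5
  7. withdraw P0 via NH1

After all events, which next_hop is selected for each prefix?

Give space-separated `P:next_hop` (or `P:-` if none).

Answer: P0:NH0 P1:NH1

Derivation:
Op 1: best P0=- P1=NH1
Op 2: best P0=NH1 P1=NH1
Op 3: best P0=NH1 P1=NH1
Op 4: best P0=NH1 P1=NH1
Op 5: best P0=NH1 P1=NH1
Op 6: best P0=NH1 P1=NH1
Op 7: best P0=NH0 P1=NH1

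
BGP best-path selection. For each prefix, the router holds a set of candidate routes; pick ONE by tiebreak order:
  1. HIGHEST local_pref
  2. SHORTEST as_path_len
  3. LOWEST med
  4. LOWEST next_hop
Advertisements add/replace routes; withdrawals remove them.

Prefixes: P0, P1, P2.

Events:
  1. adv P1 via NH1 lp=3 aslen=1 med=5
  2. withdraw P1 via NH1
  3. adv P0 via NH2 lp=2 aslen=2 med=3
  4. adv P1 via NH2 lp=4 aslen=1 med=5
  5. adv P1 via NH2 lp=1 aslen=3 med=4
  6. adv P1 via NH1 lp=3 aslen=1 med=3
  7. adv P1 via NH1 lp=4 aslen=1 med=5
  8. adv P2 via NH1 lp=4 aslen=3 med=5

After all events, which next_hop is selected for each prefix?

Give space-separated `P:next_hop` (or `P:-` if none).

Op 1: best P0=- P1=NH1 P2=-
Op 2: best P0=- P1=- P2=-
Op 3: best P0=NH2 P1=- P2=-
Op 4: best P0=NH2 P1=NH2 P2=-
Op 5: best P0=NH2 P1=NH2 P2=-
Op 6: best P0=NH2 P1=NH1 P2=-
Op 7: best P0=NH2 P1=NH1 P2=-
Op 8: best P0=NH2 P1=NH1 P2=NH1

Answer: P0:NH2 P1:NH1 P2:NH1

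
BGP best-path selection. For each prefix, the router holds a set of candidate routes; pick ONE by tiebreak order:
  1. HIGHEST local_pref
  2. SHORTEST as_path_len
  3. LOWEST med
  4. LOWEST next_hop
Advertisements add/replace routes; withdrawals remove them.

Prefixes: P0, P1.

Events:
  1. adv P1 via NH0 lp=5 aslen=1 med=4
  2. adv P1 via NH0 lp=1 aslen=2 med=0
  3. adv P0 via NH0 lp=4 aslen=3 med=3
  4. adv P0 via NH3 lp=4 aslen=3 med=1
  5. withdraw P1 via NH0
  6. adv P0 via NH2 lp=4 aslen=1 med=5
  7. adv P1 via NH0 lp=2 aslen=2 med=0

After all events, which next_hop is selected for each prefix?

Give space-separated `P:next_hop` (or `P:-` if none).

Answer: P0:NH2 P1:NH0

Derivation:
Op 1: best P0=- P1=NH0
Op 2: best P0=- P1=NH0
Op 3: best P0=NH0 P1=NH0
Op 4: best P0=NH3 P1=NH0
Op 5: best P0=NH3 P1=-
Op 6: best P0=NH2 P1=-
Op 7: best P0=NH2 P1=NH0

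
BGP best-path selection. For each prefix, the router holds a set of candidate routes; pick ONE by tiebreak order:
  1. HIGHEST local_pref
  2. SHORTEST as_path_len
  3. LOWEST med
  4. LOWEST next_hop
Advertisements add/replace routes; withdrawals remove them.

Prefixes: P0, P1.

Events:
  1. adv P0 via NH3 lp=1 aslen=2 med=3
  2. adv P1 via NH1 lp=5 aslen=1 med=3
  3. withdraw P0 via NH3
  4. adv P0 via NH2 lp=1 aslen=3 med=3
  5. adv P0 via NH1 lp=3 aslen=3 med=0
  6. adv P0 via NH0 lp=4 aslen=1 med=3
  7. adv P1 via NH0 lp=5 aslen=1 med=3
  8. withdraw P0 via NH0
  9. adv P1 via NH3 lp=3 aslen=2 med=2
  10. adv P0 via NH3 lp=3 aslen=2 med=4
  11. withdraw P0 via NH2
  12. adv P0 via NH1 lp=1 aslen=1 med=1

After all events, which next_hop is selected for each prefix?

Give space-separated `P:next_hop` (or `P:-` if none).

Answer: P0:NH3 P1:NH0

Derivation:
Op 1: best P0=NH3 P1=-
Op 2: best P0=NH3 P1=NH1
Op 3: best P0=- P1=NH1
Op 4: best P0=NH2 P1=NH1
Op 5: best P0=NH1 P1=NH1
Op 6: best P0=NH0 P1=NH1
Op 7: best P0=NH0 P1=NH0
Op 8: best P0=NH1 P1=NH0
Op 9: best P0=NH1 P1=NH0
Op 10: best P0=NH3 P1=NH0
Op 11: best P0=NH3 P1=NH0
Op 12: best P0=NH3 P1=NH0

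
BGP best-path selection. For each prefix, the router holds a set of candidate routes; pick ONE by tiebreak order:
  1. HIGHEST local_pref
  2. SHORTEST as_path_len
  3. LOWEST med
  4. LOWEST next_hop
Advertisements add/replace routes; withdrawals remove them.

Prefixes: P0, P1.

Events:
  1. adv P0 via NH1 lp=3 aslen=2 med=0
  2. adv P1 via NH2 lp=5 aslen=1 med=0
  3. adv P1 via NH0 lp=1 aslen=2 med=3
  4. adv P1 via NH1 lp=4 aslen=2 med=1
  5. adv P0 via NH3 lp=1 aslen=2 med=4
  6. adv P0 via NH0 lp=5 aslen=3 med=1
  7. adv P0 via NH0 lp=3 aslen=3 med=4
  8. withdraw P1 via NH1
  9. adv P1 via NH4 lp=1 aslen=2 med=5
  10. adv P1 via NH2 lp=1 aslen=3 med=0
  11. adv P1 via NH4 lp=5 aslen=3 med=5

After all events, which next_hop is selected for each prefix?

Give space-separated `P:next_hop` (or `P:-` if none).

Answer: P0:NH1 P1:NH4

Derivation:
Op 1: best P0=NH1 P1=-
Op 2: best P0=NH1 P1=NH2
Op 3: best P0=NH1 P1=NH2
Op 4: best P0=NH1 P1=NH2
Op 5: best P0=NH1 P1=NH2
Op 6: best P0=NH0 P1=NH2
Op 7: best P0=NH1 P1=NH2
Op 8: best P0=NH1 P1=NH2
Op 9: best P0=NH1 P1=NH2
Op 10: best P0=NH1 P1=NH0
Op 11: best P0=NH1 P1=NH4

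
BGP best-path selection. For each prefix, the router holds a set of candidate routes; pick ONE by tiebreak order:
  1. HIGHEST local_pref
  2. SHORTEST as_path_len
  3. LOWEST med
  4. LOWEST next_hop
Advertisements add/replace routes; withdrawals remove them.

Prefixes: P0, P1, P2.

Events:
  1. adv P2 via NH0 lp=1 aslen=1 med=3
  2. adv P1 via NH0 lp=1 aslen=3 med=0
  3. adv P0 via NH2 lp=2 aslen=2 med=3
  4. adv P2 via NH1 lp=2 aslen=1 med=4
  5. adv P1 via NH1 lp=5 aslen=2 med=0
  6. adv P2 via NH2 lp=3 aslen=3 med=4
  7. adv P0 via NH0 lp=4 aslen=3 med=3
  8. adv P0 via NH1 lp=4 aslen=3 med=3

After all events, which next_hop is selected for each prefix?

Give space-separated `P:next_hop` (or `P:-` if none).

Answer: P0:NH0 P1:NH1 P2:NH2

Derivation:
Op 1: best P0=- P1=- P2=NH0
Op 2: best P0=- P1=NH0 P2=NH0
Op 3: best P0=NH2 P1=NH0 P2=NH0
Op 4: best P0=NH2 P1=NH0 P2=NH1
Op 5: best P0=NH2 P1=NH1 P2=NH1
Op 6: best P0=NH2 P1=NH1 P2=NH2
Op 7: best P0=NH0 P1=NH1 P2=NH2
Op 8: best P0=NH0 P1=NH1 P2=NH2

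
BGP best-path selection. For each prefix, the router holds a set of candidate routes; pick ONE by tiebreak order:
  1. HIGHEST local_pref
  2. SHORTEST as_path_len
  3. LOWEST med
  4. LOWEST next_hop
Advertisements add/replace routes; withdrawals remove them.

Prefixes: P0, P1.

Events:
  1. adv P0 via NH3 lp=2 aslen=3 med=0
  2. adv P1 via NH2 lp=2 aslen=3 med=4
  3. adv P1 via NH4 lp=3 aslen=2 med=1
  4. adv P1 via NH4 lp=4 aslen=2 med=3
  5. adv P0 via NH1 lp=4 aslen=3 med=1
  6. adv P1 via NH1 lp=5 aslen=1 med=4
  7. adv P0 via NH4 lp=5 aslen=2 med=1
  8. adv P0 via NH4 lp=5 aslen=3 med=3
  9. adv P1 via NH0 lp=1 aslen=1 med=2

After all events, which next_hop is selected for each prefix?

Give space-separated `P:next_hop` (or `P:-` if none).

Answer: P0:NH4 P1:NH1

Derivation:
Op 1: best P0=NH3 P1=-
Op 2: best P0=NH3 P1=NH2
Op 3: best P0=NH3 P1=NH4
Op 4: best P0=NH3 P1=NH4
Op 5: best P0=NH1 P1=NH4
Op 6: best P0=NH1 P1=NH1
Op 7: best P0=NH4 P1=NH1
Op 8: best P0=NH4 P1=NH1
Op 9: best P0=NH4 P1=NH1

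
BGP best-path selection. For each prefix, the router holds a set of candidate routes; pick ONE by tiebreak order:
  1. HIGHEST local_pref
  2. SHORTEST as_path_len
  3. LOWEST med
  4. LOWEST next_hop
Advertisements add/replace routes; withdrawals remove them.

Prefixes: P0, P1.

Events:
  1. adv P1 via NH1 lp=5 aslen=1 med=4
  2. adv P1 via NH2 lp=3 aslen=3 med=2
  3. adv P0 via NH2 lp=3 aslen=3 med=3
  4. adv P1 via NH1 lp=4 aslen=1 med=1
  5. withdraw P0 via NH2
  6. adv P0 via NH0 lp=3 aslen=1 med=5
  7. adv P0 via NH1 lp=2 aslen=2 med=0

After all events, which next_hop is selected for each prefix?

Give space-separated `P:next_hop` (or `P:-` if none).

Answer: P0:NH0 P1:NH1

Derivation:
Op 1: best P0=- P1=NH1
Op 2: best P0=- P1=NH1
Op 3: best P0=NH2 P1=NH1
Op 4: best P0=NH2 P1=NH1
Op 5: best P0=- P1=NH1
Op 6: best P0=NH0 P1=NH1
Op 7: best P0=NH0 P1=NH1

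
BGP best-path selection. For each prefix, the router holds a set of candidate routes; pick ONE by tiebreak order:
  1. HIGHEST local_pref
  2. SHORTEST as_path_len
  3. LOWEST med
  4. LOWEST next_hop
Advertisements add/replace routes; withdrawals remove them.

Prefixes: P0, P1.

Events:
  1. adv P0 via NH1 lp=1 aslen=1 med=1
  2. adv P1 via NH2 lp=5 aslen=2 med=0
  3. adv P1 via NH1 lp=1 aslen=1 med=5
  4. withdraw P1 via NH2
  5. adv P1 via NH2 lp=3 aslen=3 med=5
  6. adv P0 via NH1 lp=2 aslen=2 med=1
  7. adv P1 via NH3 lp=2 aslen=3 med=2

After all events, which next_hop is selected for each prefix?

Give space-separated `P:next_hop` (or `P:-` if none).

Op 1: best P0=NH1 P1=-
Op 2: best P0=NH1 P1=NH2
Op 3: best P0=NH1 P1=NH2
Op 4: best P0=NH1 P1=NH1
Op 5: best P0=NH1 P1=NH2
Op 6: best P0=NH1 P1=NH2
Op 7: best P0=NH1 P1=NH2

Answer: P0:NH1 P1:NH2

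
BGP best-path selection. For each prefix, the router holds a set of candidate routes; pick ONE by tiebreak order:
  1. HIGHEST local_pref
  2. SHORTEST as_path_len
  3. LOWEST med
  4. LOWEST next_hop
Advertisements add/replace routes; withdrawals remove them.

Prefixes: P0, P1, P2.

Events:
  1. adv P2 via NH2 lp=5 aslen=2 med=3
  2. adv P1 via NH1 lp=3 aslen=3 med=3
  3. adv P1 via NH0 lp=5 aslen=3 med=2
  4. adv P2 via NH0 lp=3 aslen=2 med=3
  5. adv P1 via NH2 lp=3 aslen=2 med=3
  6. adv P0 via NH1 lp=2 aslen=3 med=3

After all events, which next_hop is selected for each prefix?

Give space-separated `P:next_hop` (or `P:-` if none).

Answer: P0:NH1 P1:NH0 P2:NH2

Derivation:
Op 1: best P0=- P1=- P2=NH2
Op 2: best P0=- P1=NH1 P2=NH2
Op 3: best P0=- P1=NH0 P2=NH2
Op 4: best P0=- P1=NH0 P2=NH2
Op 5: best P0=- P1=NH0 P2=NH2
Op 6: best P0=NH1 P1=NH0 P2=NH2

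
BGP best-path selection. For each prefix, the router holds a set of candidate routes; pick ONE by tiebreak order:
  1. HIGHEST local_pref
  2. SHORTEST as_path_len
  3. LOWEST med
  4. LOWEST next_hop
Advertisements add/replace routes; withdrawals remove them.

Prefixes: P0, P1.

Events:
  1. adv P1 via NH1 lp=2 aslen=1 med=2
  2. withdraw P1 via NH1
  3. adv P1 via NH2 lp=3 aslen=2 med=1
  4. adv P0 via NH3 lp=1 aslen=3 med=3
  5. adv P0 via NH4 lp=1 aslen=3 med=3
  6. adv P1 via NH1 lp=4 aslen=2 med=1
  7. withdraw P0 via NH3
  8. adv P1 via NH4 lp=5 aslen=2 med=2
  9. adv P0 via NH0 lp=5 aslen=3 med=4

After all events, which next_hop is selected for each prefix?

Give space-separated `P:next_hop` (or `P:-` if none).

Answer: P0:NH0 P1:NH4

Derivation:
Op 1: best P0=- P1=NH1
Op 2: best P0=- P1=-
Op 3: best P0=- P1=NH2
Op 4: best P0=NH3 P1=NH2
Op 5: best P0=NH3 P1=NH2
Op 6: best P0=NH3 P1=NH1
Op 7: best P0=NH4 P1=NH1
Op 8: best P0=NH4 P1=NH4
Op 9: best P0=NH0 P1=NH4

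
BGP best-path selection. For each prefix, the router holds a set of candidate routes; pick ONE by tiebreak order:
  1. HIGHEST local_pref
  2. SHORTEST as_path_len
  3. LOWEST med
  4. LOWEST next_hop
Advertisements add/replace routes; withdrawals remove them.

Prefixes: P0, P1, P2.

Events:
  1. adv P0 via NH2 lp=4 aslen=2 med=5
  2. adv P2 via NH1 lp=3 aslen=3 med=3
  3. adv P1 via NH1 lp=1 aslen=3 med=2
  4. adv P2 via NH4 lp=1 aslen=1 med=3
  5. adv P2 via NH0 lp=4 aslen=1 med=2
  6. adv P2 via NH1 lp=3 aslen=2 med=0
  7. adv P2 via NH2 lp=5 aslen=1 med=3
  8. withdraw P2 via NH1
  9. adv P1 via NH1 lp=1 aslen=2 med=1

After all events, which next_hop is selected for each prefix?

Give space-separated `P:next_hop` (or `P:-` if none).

Answer: P0:NH2 P1:NH1 P2:NH2

Derivation:
Op 1: best P0=NH2 P1=- P2=-
Op 2: best P0=NH2 P1=- P2=NH1
Op 3: best P0=NH2 P1=NH1 P2=NH1
Op 4: best P0=NH2 P1=NH1 P2=NH1
Op 5: best P0=NH2 P1=NH1 P2=NH0
Op 6: best P0=NH2 P1=NH1 P2=NH0
Op 7: best P0=NH2 P1=NH1 P2=NH2
Op 8: best P0=NH2 P1=NH1 P2=NH2
Op 9: best P0=NH2 P1=NH1 P2=NH2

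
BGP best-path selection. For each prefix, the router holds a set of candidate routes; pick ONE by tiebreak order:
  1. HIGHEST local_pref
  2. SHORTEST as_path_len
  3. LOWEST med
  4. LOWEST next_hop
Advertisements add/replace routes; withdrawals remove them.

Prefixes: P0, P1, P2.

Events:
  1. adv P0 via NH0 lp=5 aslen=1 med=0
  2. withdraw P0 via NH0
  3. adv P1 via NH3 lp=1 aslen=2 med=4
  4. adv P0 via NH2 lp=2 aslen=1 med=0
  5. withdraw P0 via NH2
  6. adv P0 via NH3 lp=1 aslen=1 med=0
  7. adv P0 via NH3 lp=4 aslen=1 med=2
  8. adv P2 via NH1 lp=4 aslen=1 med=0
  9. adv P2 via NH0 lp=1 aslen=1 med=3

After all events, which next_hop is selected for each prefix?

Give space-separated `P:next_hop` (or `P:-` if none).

Op 1: best P0=NH0 P1=- P2=-
Op 2: best P0=- P1=- P2=-
Op 3: best P0=- P1=NH3 P2=-
Op 4: best P0=NH2 P1=NH3 P2=-
Op 5: best P0=- P1=NH3 P2=-
Op 6: best P0=NH3 P1=NH3 P2=-
Op 7: best P0=NH3 P1=NH3 P2=-
Op 8: best P0=NH3 P1=NH3 P2=NH1
Op 9: best P0=NH3 P1=NH3 P2=NH1

Answer: P0:NH3 P1:NH3 P2:NH1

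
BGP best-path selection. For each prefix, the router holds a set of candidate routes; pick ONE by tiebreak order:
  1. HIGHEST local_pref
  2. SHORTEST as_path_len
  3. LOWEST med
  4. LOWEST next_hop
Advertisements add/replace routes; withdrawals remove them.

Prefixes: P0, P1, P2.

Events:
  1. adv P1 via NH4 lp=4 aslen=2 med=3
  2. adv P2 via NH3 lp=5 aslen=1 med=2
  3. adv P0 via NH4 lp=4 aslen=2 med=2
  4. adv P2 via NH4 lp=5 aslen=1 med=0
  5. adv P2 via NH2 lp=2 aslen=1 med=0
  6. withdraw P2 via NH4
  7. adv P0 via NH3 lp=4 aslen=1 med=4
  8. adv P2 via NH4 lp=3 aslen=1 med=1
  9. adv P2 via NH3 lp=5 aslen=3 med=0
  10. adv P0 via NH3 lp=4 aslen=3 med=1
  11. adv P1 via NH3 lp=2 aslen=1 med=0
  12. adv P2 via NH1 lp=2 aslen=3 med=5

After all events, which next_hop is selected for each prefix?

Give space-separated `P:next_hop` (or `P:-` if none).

Answer: P0:NH4 P1:NH4 P2:NH3

Derivation:
Op 1: best P0=- P1=NH4 P2=-
Op 2: best P0=- P1=NH4 P2=NH3
Op 3: best P0=NH4 P1=NH4 P2=NH3
Op 4: best P0=NH4 P1=NH4 P2=NH4
Op 5: best P0=NH4 P1=NH4 P2=NH4
Op 6: best P0=NH4 P1=NH4 P2=NH3
Op 7: best P0=NH3 P1=NH4 P2=NH3
Op 8: best P0=NH3 P1=NH4 P2=NH3
Op 9: best P0=NH3 P1=NH4 P2=NH3
Op 10: best P0=NH4 P1=NH4 P2=NH3
Op 11: best P0=NH4 P1=NH4 P2=NH3
Op 12: best P0=NH4 P1=NH4 P2=NH3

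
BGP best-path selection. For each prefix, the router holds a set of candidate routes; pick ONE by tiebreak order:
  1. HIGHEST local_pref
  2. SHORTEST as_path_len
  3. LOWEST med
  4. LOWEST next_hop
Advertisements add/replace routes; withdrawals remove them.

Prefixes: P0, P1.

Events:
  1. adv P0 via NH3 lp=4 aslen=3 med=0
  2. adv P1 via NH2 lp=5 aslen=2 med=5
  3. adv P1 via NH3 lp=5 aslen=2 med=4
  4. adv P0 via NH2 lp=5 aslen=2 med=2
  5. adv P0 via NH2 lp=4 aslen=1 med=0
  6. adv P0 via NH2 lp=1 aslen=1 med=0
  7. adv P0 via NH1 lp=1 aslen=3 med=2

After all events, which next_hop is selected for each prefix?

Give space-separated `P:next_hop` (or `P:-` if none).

Op 1: best P0=NH3 P1=-
Op 2: best P0=NH3 P1=NH2
Op 3: best P0=NH3 P1=NH3
Op 4: best P0=NH2 P1=NH3
Op 5: best P0=NH2 P1=NH3
Op 6: best P0=NH3 P1=NH3
Op 7: best P0=NH3 P1=NH3

Answer: P0:NH3 P1:NH3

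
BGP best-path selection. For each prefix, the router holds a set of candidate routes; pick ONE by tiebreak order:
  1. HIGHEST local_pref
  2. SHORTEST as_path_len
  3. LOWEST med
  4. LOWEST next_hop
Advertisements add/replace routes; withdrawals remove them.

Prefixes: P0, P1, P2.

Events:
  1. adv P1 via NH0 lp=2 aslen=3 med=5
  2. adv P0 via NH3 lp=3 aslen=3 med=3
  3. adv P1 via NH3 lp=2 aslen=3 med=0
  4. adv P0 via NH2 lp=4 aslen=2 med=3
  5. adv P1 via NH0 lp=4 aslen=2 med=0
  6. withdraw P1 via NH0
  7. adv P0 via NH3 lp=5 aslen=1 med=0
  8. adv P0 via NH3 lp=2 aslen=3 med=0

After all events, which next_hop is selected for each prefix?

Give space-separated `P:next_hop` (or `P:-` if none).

Op 1: best P0=- P1=NH0 P2=-
Op 2: best P0=NH3 P1=NH0 P2=-
Op 3: best P0=NH3 P1=NH3 P2=-
Op 4: best P0=NH2 P1=NH3 P2=-
Op 5: best P0=NH2 P1=NH0 P2=-
Op 6: best P0=NH2 P1=NH3 P2=-
Op 7: best P0=NH3 P1=NH3 P2=-
Op 8: best P0=NH2 P1=NH3 P2=-

Answer: P0:NH2 P1:NH3 P2:-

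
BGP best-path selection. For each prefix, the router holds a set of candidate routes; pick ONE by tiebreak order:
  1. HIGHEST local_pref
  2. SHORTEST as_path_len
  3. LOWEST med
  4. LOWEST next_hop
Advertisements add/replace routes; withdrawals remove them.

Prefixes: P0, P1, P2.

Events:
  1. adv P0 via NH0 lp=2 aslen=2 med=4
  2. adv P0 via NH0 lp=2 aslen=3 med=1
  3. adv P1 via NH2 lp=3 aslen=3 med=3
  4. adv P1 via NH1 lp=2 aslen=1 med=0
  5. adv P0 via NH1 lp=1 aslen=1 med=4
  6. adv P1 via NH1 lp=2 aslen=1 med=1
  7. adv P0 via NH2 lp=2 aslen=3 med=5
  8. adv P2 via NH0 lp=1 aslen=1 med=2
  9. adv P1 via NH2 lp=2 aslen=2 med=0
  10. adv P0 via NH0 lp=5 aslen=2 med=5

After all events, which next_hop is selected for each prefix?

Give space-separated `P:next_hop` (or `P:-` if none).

Op 1: best P0=NH0 P1=- P2=-
Op 2: best P0=NH0 P1=- P2=-
Op 3: best P0=NH0 P1=NH2 P2=-
Op 4: best P0=NH0 P1=NH2 P2=-
Op 5: best P0=NH0 P1=NH2 P2=-
Op 6: best P0=NH0 P1=NH2 P2=-
Op 7: best P0=NH0 P1=NH2 P2=-
Op 8: best P0=NH0 P1=NH2 P2=NH0
Op 9: best P0=NH0 P1=NH1 P2=NH0
Op 10: best P0=NH0 P1=NH1 P2=NH0

Answer: P0:NH0 P1:NH1 P2:NH0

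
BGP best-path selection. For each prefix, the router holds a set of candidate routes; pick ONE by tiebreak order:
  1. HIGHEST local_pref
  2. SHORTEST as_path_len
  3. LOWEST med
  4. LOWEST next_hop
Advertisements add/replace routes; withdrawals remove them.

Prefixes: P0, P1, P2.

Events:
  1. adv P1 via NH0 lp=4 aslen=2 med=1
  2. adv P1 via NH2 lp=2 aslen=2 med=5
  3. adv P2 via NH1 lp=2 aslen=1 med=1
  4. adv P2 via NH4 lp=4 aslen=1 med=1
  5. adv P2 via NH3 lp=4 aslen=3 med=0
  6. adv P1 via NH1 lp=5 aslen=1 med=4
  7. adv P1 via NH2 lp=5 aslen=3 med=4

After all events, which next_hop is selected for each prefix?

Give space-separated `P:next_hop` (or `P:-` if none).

Op 1: best P0=- P1=NH0 P2=-
Op 2: best P0=- P1=NH0 P2=-
Op 3: best P0=- P1=NH0 P2=NH1
Op 4: best P0=- P1=NH0 P2=NH4
Op 5: best P0=- P1=NH0 P2=NH4
Op 6: best P0=- P1=NH1 P2=NH4
Op 7: best P0=- P1=NH1 P2=NH4

Answer: P0:- P1:NH1 P2:NH4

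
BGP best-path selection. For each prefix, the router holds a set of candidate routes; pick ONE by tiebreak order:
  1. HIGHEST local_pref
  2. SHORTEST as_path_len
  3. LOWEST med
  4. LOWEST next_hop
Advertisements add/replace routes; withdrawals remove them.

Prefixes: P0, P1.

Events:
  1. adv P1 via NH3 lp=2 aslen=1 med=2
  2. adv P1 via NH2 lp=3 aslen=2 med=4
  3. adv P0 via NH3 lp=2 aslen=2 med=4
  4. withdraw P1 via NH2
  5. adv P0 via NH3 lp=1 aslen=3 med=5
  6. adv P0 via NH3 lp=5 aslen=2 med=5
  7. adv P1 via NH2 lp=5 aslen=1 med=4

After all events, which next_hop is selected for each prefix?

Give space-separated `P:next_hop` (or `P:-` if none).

Op 1: best P0=- P1=NH3
Op 2: best P0=- P1=NH2
Op 3: best P0=NH3 P1=NH2
Op 4: best P0=NH3 P1=NH3
Op 5: best P0=NH3 P1=NH3
Op 6: best P0=NH3 P1=NH3
Op 7: best P0=NH3 P1=NH2

Answer: P0:NH3 P1:NH2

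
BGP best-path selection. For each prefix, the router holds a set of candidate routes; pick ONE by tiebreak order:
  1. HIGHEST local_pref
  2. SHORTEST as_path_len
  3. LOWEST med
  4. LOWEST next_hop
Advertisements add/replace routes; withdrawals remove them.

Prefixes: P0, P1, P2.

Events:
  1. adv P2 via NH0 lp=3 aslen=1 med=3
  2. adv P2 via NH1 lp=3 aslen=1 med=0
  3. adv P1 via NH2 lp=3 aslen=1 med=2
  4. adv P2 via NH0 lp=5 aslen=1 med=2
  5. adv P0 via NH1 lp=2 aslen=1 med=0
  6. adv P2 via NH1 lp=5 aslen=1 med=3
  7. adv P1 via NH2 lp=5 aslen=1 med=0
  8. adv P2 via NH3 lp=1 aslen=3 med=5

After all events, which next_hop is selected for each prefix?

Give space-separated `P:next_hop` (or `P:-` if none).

Answer: P0:NH1 P1:NH2 P2:NH0

Derivation:
Op 1: best P0=- P1=- P2=NH0
Op 2: best P0=- P1=- P2=NH1
Op 3: best P0=- P1=NH2 P2=NH1
Op 4: best P0=- P1=NH2 P2=NH0
Op 5: best P0=NH1 P1=NH2 P2=NH0
Op 6: best P0=NH1 P1=NH2 P2=NH0
Op 7: best P0=NH1 P1=NH2 P2=NH0
Op 8: best P0=NH1 P1=NH2 P2=NH0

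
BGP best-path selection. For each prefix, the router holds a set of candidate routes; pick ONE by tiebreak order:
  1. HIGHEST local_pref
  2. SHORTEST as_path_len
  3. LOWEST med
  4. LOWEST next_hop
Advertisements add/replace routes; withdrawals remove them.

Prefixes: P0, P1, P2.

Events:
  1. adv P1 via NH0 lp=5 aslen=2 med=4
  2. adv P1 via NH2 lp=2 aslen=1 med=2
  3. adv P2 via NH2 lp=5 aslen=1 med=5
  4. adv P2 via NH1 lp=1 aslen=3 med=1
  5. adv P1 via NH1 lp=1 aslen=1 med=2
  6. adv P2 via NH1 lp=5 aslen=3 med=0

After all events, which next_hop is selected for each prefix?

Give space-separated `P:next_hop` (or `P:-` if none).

Op 1: best P0=- P1=NH0 P2=-
Op 2: best P0=- P1=NH0 P2=-
Op 3: best P0=- P1=NH0 P2=NH2
Op 4: best P0=- P1=NH0 P2=NH2
Op 5: best P0=- P1=NH0 P2=NH2
Op 6: best P0=- P1=NH0 P2=NH2

Answer: P0:- P1:NH0 P2:NH2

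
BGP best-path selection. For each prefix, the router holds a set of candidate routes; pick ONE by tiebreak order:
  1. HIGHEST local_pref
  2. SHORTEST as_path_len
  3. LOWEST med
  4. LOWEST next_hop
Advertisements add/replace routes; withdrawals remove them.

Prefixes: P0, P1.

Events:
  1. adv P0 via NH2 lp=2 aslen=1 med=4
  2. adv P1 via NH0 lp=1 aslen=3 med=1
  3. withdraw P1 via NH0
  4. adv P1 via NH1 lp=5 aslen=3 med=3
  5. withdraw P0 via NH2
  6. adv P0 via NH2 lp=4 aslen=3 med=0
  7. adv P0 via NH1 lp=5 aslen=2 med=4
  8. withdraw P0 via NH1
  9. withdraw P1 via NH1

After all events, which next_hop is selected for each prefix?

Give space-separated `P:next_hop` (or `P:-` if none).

Answer: P0:NH2 P1:-

Derivation:
Op 1: best P0=NH2 P1=-
Op 2: best P0=NH2 P1=NH0
Op 3: best P0=NH2 P1=-
Op 4: best P0=NH2 P1=NH1
Op 5: best P0=- P1=NH1
Op 6: best P0=NH2 P1=NH1
Op 7: best P0=NH1 P1=NH1
Op 8: best P0=NH2 P1=NH1
Op 9: best P0=NH2 P1=-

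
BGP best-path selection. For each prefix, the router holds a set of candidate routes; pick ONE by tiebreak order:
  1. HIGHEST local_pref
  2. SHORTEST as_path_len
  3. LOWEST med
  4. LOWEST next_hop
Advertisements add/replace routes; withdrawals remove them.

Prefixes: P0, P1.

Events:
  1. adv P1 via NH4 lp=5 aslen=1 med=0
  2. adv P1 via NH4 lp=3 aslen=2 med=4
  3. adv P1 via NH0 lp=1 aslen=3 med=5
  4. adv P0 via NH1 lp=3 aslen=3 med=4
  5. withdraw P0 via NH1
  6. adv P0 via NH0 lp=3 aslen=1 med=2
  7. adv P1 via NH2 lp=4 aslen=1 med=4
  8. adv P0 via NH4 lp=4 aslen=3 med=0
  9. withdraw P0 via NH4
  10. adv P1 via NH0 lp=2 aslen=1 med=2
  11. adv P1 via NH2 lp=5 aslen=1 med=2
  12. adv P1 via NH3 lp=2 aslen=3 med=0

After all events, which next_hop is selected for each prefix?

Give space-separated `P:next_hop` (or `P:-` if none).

Op 1: best P0=- P1=NH4
Op 2: best P0=- P1=NH4
Op 3: best P0=- P1=NH4
Op 4: best P0=NH1 P1=NH4
Op 5: best P0=- P1=NH4
Op 6: best P0=NH0 P1=NH4
Op 7: best P0=NH0 P1=NH2
Op 8: best P0=NH4 P1=NH2
Op 9: best P0=NH0 P1=NH2
Op 10: best P0=NH0 P1=NH2
Op 11: best P0=NH0 P1=NH2
Op 12: best P0=NH0 P1=NH2

Answer: P0:NH0 P1:NH2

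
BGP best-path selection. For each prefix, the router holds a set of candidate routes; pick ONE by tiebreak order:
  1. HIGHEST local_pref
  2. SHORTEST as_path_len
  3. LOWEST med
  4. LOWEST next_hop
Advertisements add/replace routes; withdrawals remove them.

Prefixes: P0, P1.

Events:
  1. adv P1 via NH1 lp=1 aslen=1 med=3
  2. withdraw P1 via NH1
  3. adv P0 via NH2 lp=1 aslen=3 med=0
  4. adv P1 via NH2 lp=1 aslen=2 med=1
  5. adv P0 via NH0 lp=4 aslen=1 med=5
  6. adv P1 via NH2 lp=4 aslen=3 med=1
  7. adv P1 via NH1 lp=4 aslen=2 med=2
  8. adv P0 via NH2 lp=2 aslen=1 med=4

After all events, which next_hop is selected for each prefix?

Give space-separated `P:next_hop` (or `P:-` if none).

Answer: P0:NH0 P1:NH1

Derivation:
Op 1: best P0=- P1=NH1
Op 2: best P0=- P1=-
Op 3: best P0=NH2 P1=-
Op 4: best P0=NH2 P1=NH2
Op 5: best P0=NH0 P1=NH2
Op 6: best P0=NH0 P1=NH2
Op 7: best P0=NH0 P1=NH1
Op 8: best P0=NH0 P1=NH1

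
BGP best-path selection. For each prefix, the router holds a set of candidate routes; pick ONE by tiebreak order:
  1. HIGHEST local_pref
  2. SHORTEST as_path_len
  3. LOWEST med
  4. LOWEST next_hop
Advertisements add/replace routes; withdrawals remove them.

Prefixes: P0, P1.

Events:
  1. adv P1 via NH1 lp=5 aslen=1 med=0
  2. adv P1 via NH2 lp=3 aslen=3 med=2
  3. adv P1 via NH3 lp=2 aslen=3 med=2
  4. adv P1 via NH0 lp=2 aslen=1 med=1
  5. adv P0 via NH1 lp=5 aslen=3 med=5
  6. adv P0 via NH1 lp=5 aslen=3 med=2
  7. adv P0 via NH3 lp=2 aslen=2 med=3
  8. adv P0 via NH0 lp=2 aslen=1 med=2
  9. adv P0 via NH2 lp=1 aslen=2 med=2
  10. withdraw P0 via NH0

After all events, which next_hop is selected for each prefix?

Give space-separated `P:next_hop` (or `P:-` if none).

Op 1: best P0=- P1=NH1
Op 2: best P0=- P1=NH1
Op 3: best P0=- P1=NH1
Op 4: best P0=- P1=NH1
Op 5: best P0=NH1 P1=NH1
Op 6: best P0=NH1 P1=NH1
Op 7: best P0=NH1 P1=NH1
Op 8: best P0=NH1 P1=NH1
Op 9: best P0=NH1 P1=NH1
Op 10: best P0=NH1 P1=NH1

Answer: P0:NH1 P1:NH1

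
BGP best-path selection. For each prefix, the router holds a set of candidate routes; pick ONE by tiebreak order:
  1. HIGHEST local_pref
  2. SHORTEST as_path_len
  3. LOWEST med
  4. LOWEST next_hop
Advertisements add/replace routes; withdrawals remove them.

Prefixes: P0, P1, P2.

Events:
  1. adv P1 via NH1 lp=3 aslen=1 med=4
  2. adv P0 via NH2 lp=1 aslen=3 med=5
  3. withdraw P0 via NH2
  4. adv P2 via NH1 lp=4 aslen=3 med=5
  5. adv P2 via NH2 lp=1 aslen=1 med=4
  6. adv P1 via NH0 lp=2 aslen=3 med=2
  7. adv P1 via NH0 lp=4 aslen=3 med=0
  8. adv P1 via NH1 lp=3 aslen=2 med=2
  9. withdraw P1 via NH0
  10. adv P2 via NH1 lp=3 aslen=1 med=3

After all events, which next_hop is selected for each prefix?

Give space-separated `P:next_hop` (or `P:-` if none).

Op 1: best P0=- P1=NH1 P2=-
Op 2: best P0=NH2 P1=NH1 P2=-
Op 3: best P0=- P1=NH1 P2=-
Op 4: best P0=- P1=NH1 P2=NH1
Op 5: best P0=- P1=NH1 P2=NH1
Op 6: best P0=- P1=NH1 P2=NH1
Op 7: best P0=- P1=NH0 P2=NH1
Op 8: best P0=- P1=NH0 P2=NH1
Op 9: best P0=- P1=NH1 P2=NH1
Op 10: best P0=- P1=NH1 P2=NH1

Answer: P0:- P1:NH1 P2:NH1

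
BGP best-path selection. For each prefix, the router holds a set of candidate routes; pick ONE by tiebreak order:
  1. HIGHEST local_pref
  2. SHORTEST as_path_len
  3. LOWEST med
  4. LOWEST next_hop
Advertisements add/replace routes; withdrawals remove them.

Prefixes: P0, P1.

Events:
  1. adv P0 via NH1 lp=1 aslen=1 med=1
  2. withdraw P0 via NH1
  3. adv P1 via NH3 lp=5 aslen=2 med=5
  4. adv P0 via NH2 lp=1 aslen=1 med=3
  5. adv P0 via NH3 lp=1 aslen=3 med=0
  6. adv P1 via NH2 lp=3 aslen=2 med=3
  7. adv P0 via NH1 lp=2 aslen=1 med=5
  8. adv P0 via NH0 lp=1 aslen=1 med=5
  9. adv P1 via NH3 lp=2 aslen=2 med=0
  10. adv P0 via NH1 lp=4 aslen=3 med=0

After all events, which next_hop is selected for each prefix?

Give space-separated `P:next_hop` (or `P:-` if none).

Op 1: best P0=NH1 P1=-
Op 2: best P0=- P1=-
Op 3: best P0=- P1=NH3
Op 4: best P0=NH2 P1=NH3
Op 5: best P0=NH2 P1=NH3
Op 6: best P0=NH2 P1=NH3
Op 7: best P0=NH1 P1=NH3
Op 8: best P0=NH1 P1=NH3
Op 9: best P0=NH1 P1=NH2
Op 10: best P0=NH1 P1=NH2

Answer: P0:NH1 P1:NH2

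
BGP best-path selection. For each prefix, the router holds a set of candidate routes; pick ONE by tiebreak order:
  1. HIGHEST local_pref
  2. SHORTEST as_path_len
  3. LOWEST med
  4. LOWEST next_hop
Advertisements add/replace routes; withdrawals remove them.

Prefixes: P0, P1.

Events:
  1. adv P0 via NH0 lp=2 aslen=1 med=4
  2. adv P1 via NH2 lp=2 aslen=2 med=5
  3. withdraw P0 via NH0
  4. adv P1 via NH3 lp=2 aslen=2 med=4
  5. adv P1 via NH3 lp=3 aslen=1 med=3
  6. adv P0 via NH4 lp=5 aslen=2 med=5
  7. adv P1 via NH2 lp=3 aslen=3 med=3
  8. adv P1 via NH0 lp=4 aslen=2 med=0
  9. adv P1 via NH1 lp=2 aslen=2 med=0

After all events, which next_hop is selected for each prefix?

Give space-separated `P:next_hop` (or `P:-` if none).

Answer: P0:NH4 P1:NH0

Derivation:
Op 1: best P0=NH0 P1=-
Op 2: best P0=NH0 P1=NH2
Op 3: best P0=- P1=NH2
Op 4: best P0=- P1=NH3
Op 5: best P0=- P1=NH3
Op 6: best P0=NH4 P1=NH3
Op 7: best P0=NH4 P1=NH3
Op 8: best P0=NH4 P1=NH0
Op 9: best P0=NH4 P1=NH0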